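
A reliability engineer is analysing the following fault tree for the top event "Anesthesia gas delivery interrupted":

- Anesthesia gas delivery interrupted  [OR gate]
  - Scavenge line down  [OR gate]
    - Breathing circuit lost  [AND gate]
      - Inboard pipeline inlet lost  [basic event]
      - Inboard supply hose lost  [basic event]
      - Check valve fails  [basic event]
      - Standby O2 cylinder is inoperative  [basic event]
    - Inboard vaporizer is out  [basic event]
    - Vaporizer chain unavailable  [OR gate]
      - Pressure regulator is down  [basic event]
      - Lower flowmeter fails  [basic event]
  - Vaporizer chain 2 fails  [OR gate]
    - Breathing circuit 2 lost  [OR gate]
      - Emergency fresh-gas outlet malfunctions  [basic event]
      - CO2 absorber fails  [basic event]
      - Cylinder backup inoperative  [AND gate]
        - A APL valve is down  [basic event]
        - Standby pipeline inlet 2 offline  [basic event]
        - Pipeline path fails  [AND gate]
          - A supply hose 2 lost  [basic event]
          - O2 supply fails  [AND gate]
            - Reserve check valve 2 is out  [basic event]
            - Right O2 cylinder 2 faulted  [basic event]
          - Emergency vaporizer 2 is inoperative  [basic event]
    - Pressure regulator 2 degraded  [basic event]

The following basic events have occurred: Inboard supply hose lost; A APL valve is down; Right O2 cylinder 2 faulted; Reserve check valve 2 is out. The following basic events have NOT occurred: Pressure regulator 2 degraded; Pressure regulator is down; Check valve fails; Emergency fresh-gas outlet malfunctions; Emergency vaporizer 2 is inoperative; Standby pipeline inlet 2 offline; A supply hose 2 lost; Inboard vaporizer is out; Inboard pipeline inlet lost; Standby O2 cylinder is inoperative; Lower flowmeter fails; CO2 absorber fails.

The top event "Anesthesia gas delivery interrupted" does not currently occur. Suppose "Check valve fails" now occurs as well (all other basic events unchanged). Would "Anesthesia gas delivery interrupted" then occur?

No

Counterfactual: set "Check valve fails" to occurred.
Breathing circuit lost [AND]: Inboard pipeline inlet lost=not, Inboard supply hose lost=occurs, Check valve fails=occurs, Standby O2 cylinder is inoperative=not → not all inputs occur → does not occur.
Vaporizer chain unavailable [OR]: Pressure regulator is down=not, Lower flowmeter fails=not → no input occurs → does not occur.
Scavenge line down [OR]: Breathing circuit lost=not, Inboard vaporizer is out=not, Vaporizer chain unavailable=not → no input occurs → does not occur.
O2 supply fails [AND]: Reserve check valve 2 is out=occurs, Right O2 cylinder 2 faulted=occurs → all inputs occur → occurs.
Pipeline path fails [AND]: A supply hose 2 lost=not, O2 supply fails=occurs, Emergency vaporizer 2 is inoperative=not → not all inputs occur → does not occur.
Cylinder backup inoperative [AND]: A APL valve is down=occurs, Standby pipeline inlet 2 offline=not, Pipeline path fails=not → not all inputs occur → does not occur.
Breathing circuit 2 lost [OR]: Emergency fresh-gas outlet malfunctions=not, CO2 absorber fails=not, Cylinder backup inoperative=not → no input occurs → does not occur.
Vaporizer chain 2 fails [OR]: Breathing circuit 2 lost=not, Pressure regulator 2 degraded=not → no input occurs → does not occur.
Anesthesia gas delivery interrupted [OR]: Scavenge line down=not, Vaporizer chain 2 fails=not → no input occurs → does not occur.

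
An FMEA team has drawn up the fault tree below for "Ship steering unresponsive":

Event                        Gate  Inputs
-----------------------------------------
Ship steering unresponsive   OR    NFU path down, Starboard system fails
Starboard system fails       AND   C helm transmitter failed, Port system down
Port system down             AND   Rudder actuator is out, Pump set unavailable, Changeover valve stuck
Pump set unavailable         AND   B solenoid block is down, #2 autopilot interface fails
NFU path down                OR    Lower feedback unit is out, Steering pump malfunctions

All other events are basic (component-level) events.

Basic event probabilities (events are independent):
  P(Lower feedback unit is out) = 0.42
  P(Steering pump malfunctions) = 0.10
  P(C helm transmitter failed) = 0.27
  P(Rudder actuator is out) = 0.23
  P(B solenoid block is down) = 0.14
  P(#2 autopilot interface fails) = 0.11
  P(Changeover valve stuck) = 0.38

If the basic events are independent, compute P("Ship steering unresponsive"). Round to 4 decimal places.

0.4782

P(NFU path down) [OR] = 1 − (1−0.42) × (1−0.10) = 0.478000
P(Pump set unavailable) [AND] = 0.14 × 0.11 = 0.015400
P(Port system down) [AND] = 0.23 × 0.015400 × 0.38 = 0.001346
P(Starboard system fails) [AND] = 0.27 × 0.001346 = 0.000363
P(Ship steering unresponsive) [OR] = 1 − (1−0.478000) × (1−0.000363) = 0.478189
Rounded to 4 decimal places: P(Ship steering unresponsive) ≈ 0.4782.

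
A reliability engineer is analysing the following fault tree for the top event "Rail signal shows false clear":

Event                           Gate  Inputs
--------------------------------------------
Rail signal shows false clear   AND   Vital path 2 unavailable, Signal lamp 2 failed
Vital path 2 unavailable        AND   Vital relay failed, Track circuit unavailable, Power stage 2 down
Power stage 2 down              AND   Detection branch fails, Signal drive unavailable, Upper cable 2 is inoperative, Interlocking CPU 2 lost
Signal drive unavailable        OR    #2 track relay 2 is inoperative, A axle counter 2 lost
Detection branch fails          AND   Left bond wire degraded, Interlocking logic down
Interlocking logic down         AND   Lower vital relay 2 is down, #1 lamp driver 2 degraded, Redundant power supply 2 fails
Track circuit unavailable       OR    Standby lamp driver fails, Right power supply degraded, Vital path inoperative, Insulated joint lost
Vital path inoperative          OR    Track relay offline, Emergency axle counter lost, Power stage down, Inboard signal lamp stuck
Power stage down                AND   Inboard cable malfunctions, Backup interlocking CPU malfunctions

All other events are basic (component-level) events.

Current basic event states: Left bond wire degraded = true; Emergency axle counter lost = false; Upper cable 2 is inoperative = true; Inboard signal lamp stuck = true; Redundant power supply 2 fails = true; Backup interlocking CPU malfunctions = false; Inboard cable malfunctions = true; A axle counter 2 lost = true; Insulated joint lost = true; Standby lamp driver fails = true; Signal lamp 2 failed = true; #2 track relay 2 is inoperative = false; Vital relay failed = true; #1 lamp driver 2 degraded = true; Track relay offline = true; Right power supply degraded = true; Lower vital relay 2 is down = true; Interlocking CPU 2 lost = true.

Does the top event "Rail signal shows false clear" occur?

Power stage down [AND]: Inboard cable malfunctions=occurs, Backup interlocking CPU malfunctions=not → not all inputs occur → does not occur.
Vital path inoperative [OR]: Track relay offline=occurs, Emergency axle counter lost=not, Power stage down=not, Inboard signal lamp stuck=occurs → at least one input occurs → occurs.
Track circuit unavailable [OR]: Standby lamp driver fails=occurs, Right power supply degraded=occurs, Vital path inoperative=occurs, Insulated joint lost=occurs → at least one input occurs → occurs.
Interlocking logic down [AND]: Lower vital relay 2 is down=occurs, #1 lamp driver 2 degraded=occurs, Redundant power supply 2 fails=occurs → all inputs occur → occurs.
Detection branch fails [AND]: Left bond wire degraded=occurs, Interlocking logic down=occurs → all inputs occur → occurs.
Signal drive unavailable [OR]: #2 track relay 2 is inoperative=not, A axle counter 2 lost=occurs → at least one input occurs → occurs.
Power stage 2 down [AND]: Detection branch fails=occurs, Signal drive unavailable=occurs, Upper cable 2 is inoperative=occurs, Interlocking CPU 2 lost=occurs → all inputs occur → occurs.
Vital path 2 unavailable [AND]: Vital relay failed=occurs, Track circuit unavailable=occurs, Power stage 2 down=occurs → all inputs occur → occurs.
Rail signal shows false clear [AND]: Vital path 2 unavailable=occurs, Signal lamp 2 failed=occurs → all inputs occur → occurs.

Yes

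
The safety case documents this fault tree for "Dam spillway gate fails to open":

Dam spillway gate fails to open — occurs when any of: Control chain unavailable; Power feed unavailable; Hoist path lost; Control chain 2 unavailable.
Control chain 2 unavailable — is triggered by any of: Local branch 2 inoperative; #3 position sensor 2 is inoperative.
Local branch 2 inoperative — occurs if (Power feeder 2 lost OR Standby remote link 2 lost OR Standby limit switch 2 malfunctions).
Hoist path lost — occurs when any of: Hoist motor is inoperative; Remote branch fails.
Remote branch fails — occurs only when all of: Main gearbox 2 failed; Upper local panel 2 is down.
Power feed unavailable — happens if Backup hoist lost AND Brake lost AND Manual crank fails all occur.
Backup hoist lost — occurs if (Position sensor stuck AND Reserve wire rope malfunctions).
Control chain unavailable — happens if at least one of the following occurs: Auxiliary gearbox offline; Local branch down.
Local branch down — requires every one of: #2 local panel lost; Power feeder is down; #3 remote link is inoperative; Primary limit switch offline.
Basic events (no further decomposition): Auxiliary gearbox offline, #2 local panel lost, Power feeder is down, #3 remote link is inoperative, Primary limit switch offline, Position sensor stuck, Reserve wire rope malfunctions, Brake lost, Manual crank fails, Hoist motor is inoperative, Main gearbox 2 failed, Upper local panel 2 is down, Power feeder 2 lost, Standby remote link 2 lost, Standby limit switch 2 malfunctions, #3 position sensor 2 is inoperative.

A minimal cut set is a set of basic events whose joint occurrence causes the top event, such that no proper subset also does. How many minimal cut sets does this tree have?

9

Local branch down [AND]: one cut set from each child combined → 1 × 1 × 1 × 1 = 1 cut set(s).
Control chain unavailable [OR]: union of children's cut sets → 2 cut set(s).
Backup hoist lost [AND]: one cut set from each child combined → 1 × 1 = 1 cut set(s).
Power feed unavailable [AND]: one cut set from each child combined → 1 × 1 × 1 = 1 cut set(s).
Remote branch fails [AND]: one cut set from each child combined → 1 × 1 = 1 cut set(s).
Hoist path lost [OR]: union of children's cut sets → 2 cut set(s).
Local branch 2 inoperative [OR]: union of children's cut sets → 3 cut set(s).
Control chain 2 unavailable [OR]: union of children's cut sets → 4 cut set(s).
Dam spillway gate fails to open [OR]: union of children's cut sets → 9 cut set(s).
Minimal cut sets: {Auxiliary gearbox offline}; {#2 local panel lost, #3 remote link is inoperative, Power feeder is down, Primary limit switch offline}; {Brake lost, Manual crank fails, Position sensor stuck, Reserve wire rope malfunctions}; {Hoist motor is inoperative}; {Main gearbox 2 failed, Upper local panel 2 is down}; {Power feeder 2 lost}; {Standby remote link 2 lost}; {Standby limit switch 2 malfunctions}; {#3 position sensor 2 is inoperative}.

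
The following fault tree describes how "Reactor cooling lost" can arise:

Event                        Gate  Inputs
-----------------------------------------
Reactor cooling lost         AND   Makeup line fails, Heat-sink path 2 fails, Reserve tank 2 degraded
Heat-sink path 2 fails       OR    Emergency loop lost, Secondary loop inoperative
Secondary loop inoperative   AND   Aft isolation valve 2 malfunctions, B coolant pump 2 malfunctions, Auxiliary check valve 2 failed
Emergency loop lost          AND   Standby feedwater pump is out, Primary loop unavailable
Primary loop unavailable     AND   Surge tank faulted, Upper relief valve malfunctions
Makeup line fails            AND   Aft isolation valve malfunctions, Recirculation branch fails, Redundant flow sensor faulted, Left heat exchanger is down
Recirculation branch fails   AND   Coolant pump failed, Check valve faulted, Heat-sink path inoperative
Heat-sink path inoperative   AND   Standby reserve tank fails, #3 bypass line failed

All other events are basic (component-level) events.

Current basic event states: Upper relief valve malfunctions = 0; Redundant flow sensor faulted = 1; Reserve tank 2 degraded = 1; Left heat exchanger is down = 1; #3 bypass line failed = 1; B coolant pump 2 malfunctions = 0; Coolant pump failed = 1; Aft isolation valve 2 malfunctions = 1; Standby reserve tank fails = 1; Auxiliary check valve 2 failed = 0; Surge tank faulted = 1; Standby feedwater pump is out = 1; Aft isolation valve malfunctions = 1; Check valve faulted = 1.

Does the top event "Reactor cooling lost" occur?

No

Heat-sink path inoperative [AND]: Standby reserve tank fails=occurs, #3 bypass line failed=occurs → all inputs occur → occurs.
Recirculation branch fails [AND]: Coolant pump failed=occurs, Check valve faulted=occurs, Heat-sink path inoperative=occurs → all inputs occur → occurs.
Makeup line fails [AND]: Aft isolation valve malfunctions=occurs, Recirculation branch fails=occurs, Redundant flow sensor faulted=occurs, Left heat exchanger is down=occurs → all inputs occur → occurs.
Primary loop unavailable [AND]: Surge tank faulted=occurs, Upper relief valve malfunctions=not → not all inputs occur → does not occur.
Emergency loop lost [AND]: Standby feedwater pump is out=occurs, Primary loop unavailable=not → not all inputs occur → does not occur.
Secondary loop inoperative [AND]: Aft isolation valve 2 malfunctions=occurs, B coolant pump 2 malfunctions=not, Auxiliary check valve 2 failed=not → not all inputs occur → does not occur.
Heat-sink path 2 fails [OR]: Emergency loop lost=not, Secondary loop inoperative=not → no input occurs → does not occur.
Reactor cooling lost [AND]: Makeup line fails=occurs, Heat-sink path 2 fails=not, Reserve tank 2 degraded=occurs → not all inputs occur → does not occur.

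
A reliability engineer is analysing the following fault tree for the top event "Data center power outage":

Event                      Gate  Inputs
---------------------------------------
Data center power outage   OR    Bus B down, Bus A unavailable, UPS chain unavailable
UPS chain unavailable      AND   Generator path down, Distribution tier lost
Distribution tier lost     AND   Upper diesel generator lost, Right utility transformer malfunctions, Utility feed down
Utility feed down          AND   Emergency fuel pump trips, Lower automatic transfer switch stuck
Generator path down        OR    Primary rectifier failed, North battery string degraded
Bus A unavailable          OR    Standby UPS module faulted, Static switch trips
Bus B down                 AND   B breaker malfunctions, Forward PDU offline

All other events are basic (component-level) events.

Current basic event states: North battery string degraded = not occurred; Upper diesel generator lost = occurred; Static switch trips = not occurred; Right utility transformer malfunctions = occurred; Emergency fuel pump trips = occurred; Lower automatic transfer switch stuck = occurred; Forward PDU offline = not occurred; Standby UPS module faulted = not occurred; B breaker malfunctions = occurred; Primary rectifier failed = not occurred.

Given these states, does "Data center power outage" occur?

Bus B down [AND]: B breaker malfunctions=occurs, Forward PDU offline=not → not all inputs occur → does not occur.
Bus A unavailable [OR]: Standby UPS module faulted=not, Static switch trips=not → no input occurs → does not occur.
Generator path down [OR]: Primary rectifier failed=not, North battery string degraded=not → no input occurs → does not occur.
Utility feed down [AND]: Emergency fuel pump trips=occurs, Lower automatic transfer switch stuck=occurs → all inputs occur → occurs.
Distribution tier lost [AND]: Upper diesel generator lost=occurs, Right utility transformer malfunctions=occurs, Utility feed down=occurs → all inputs occur → occurs.
UPS chain unavailable [AND]: Generator path down=not, Distribution tier lost=occurs → not all inputs occur → does not occur.
Data center power outage [OR]: Bus B down=not, Bus A unavailable=not, UPS chain unavailable=not → no input occurs → does not occur.

No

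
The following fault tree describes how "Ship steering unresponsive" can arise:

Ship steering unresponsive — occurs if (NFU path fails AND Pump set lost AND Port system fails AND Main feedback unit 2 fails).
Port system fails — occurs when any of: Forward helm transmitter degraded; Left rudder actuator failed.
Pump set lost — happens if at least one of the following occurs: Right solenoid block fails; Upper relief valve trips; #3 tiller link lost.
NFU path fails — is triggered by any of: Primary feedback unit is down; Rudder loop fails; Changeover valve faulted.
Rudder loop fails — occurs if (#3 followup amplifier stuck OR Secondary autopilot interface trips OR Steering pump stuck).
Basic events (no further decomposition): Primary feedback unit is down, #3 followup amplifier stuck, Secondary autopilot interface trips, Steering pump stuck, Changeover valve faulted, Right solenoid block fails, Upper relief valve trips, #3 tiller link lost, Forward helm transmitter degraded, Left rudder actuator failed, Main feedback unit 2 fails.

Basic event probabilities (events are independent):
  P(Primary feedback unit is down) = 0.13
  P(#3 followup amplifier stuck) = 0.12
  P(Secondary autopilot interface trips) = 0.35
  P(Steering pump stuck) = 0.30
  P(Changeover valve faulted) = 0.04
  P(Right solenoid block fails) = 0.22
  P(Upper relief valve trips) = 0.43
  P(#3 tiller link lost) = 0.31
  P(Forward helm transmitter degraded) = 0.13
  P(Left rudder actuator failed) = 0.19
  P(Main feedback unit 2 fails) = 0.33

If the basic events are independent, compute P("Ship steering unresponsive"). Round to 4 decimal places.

P(Rudder loop fails) [OR] = 1 − (1−0.12) × (1−0.35) × (1−0.30) = 0.599600
P(NFU path fails) [OR] = 1 − (1−0.13) × (1−0.599600) × (1−0.04) = 0.665586
P(Pump set lost) [OR] = 1 − (1−0.22) × (1−0.43) × (1−0.31) = 0.693226
P(Port system fails) [OR] = 1 − (1−0.13) × (1−0.19) = 0.295300
P(Ship steering unresponsive) [AND] = 0.665586 × 0.693226 × 0.295300 × 0.33 = 0.044963
Rounded to 4 decimal places: P(Ship steering unresponsive) ≈ 0.0450.

0.0450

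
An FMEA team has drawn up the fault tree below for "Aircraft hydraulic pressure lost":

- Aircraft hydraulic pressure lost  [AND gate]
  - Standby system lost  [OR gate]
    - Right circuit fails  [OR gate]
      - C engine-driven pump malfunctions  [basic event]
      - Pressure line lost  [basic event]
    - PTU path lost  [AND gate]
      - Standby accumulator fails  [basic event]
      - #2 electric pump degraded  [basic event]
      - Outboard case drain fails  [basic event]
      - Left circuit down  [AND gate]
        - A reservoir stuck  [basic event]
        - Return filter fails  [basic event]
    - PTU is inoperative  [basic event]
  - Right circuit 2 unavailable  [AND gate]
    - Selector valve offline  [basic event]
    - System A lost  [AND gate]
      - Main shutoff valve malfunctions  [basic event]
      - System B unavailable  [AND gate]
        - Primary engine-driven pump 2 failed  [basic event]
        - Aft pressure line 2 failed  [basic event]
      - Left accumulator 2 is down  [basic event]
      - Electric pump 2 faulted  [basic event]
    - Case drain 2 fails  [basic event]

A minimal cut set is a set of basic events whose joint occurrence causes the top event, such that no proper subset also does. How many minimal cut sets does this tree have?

Right circuit fails [OR]: union of children's cut sets → 2 cut set(s).
Left circuit down [AND]: one cut set from each child combined → 1 × 1 = 1 cut set(s).
PTU path lost [AND]: one cut set from each child combined → 1 × 1 × 1 × 1 = 1 cut set(s).
Standby system lost [OR]: union of children's cut sets → 4 cut set(s).
System B unavailable [AND]: one cut set from each child combined → 1 × 1 = 1 cut set(s).
System A lost [AND]: one cut set from each child combined → 1 × 1 × 1 × 1 = 1 cut set(s).
Right circuit 2 unavailable [AND]: one cut set from each child combined → 1 × 1 × 1 = 1 cut set(s).
Aircraft hydraulic pressure lost [AND]: one cut set from each child combined → 4 × 1 = 4 cut set(s).
Minimal cut sets: {Aft pressure line 2 failed, C engine-driven pump malfunctions, Case drain 2 fails, Electric pump 2 faulted, Left accumulator 2 is down, Main shutoff valve malfunctions, Primary engine-driven pump 2 failed, Selector valve offline}; {Aft pressure line 2 failed, Case drain 2 fails, Electric pump 2 faulted, Left accumulator 2 is down, Main shutoff valve malfunctions, Pressure line lost, Primary engine-driven pump 2 failed, Selector valve offline}; {#2 electric pump degraded, A reservoir stuck, Aft pressure line 2 failed, Case drain 2 fails, Electric pump 2 faulted, Left accumulator 2 is down, Main shutoff valve malfunctions, Outboard case drain fails, Primary engine-driven pump 2 failed, Return filter fails, Selector valve offline, Standby accumulator fails}; {Aft pressure line 2 failed, Case drain 2 fails, Electric pump 2 faulted, Left accumulator 2 is down, Main shutoff valve malfunctions, PTU is inoperative, Primary engine-driven pump 2 failed, Selector valve offline}.

4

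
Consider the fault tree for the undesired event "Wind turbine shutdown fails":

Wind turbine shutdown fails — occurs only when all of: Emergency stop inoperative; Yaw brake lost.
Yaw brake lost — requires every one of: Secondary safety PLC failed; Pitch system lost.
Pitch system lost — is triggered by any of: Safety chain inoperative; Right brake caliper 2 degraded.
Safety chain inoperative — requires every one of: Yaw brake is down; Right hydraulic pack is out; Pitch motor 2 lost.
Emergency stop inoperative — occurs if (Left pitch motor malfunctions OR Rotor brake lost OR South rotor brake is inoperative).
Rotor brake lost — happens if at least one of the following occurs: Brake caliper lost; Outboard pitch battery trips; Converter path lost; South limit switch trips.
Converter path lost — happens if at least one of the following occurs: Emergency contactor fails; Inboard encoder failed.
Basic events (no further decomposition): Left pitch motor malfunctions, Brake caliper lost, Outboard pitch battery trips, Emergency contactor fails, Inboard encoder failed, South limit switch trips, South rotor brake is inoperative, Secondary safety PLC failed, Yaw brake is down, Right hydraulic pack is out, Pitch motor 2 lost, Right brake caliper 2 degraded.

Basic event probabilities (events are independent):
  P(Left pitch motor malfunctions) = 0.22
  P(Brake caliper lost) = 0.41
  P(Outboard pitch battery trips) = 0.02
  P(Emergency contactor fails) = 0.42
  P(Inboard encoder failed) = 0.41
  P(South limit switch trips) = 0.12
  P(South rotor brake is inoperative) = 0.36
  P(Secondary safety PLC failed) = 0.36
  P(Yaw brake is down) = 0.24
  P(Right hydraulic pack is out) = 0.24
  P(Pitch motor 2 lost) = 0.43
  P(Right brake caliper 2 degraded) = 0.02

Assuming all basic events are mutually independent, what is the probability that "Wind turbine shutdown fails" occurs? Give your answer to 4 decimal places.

P(Converter path lost) [OR] = 1 − (1−0.42) × (1−0.41) = 0.657800
P(Rotor brake lost) [OR] = 1 − (1−0.41) × (1−0.02) × (1−0.657800) × (1−0.12) = 0.825883
P(Emergency stop inoperative) [OR] = 1 − (1−0.22) × (1−0.825883) × (1−0.36) = 0.913081
P(Safety chain inoperative) [AND] = 0.24 × 0.24 × 0.43 = 0.024768
P(Pitch system lost) [OR] = 1 − (1−0.024768) × (1−0.02) = 0.044273
P(Yaw brake lost) [AND] = 0.36 × 0.044273 = 0.015938
P(Wind turbine shutdown fails) [AND] = 0.913081 × 0.015938 = 0.014553
Rounded to 4 decimal places: P(Wind turbine shutdown fails) ≈ 0.0146.

0.0146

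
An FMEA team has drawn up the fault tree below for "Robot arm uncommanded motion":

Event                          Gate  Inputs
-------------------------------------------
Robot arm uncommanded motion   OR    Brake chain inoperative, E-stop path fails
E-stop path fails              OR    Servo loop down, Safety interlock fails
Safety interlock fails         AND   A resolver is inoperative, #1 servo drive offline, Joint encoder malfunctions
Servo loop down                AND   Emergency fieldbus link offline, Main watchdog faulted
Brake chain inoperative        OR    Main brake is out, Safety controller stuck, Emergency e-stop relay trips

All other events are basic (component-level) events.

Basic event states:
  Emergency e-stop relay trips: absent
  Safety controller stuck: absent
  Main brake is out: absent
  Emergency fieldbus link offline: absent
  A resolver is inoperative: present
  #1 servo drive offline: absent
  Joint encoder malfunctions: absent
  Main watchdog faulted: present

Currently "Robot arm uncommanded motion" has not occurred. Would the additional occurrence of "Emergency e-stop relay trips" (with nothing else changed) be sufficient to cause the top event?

Counterfactual: set "Emergency e-stop relay trips" to occurred.
Brake chain inoperative [OR]: Main brake is out=not, Safety controller stuck=not, Emergency e-stop relay trips=occurs → at least one input occurs → occurs.
Servo loop down [AND]: Emergency fieldbus link offline=not, Main watchdog faulted=occurs → not all inputs occur → does not occur.
Safety interlock fails [AND]: A resolver is inoperative=occurs, #1 servo drive offline=not, Joint encoder malfunctions=not → not all inputs occur → does not occur.
E-stop path fails [OR]: Servo loop down=not, Safety interlock fails=not → no input occurs → does not occur.
Robot arm uncommanded motion [OR]: Brake chain inoperative=occurs, E-stop path fails=not → at least one input occurs → occurs.

Yes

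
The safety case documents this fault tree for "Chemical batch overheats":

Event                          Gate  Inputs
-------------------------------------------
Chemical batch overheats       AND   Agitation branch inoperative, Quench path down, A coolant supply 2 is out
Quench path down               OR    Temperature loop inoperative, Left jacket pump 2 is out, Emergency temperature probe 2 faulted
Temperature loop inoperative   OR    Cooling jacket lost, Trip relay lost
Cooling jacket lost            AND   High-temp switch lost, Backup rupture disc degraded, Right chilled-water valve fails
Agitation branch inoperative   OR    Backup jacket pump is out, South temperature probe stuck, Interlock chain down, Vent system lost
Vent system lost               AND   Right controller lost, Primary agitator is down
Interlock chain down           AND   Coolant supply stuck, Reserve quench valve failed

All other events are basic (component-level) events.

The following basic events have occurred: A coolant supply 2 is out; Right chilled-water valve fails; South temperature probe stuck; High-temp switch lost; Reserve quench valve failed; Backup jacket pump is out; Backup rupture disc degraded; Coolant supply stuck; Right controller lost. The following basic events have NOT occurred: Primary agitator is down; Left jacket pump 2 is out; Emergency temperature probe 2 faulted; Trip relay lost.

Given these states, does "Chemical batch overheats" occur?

Interlock chain down [AND]: Coolant supply stuck=occurs, Reserve quench valve failed=occurs → all inputs occur → occurs.
Vent system lost [AND]: Right controller lost=occurs, Primary agitator is down=not → not all inputs occur → does not occur.
Agitation branch inoperative [OR]: Backup jacket pump is out=occurs, South temperature probe stuck=occurs, Interlock chain down=occurs, Vent system lost=not → at least one input occurs → occurs.
Cooling jacket lost [AND]: High-temp switch lost=occurs, Backup rupture disc degraded=occurs, Right chilled-water valve fails=occurs → all inputs occur → occurs.
Temperature loop inoperative [OR]: Cooling jacket lost=occurs, Trip relay lost=not → at least one input occurs → occurs.
Quench path down [OR]: Temperature loop inoperative=occurs, Left jacket pump 2 is out=not, Emergency temperature probe 2 faulted=not → at least one input occurs → occurs.
Chemical batch overheats [AND]: Agitation branch inoperative=occurs, Quench path down=occurs, A coolant supply 2 is out=occurs → all inputs occur → occurs.

Yes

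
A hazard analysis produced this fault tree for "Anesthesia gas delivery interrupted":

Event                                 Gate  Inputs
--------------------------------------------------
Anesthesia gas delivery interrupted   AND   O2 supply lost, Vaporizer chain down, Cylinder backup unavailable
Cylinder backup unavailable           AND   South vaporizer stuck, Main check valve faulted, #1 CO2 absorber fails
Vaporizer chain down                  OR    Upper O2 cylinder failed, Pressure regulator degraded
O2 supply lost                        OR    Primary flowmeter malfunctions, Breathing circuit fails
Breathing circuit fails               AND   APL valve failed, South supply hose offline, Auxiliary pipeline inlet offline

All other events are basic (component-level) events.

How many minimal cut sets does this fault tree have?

4

Breathing circuit fails [AND]: one cut set from each child combined → 1 × 1 × 1 = 1 cut set(s).
O2 supply lost [OR]: union of children's cut sets → 2 cut set(s).
Vaporizer chain down [OR]: union of children's cut sets → 2 cut set(s).
Cylinder backup unavailable [AND]: one cut set from each child combined → 1 × 1 × 1 = 1 cut set(s).
Anesthesia gas delivery interrupted [AND]: one cut set from each child combined → 2 × 2 × 1 = 4 cut set(s).
Minimal cut sets: {#1 CO2 absorber fails, Main check valve faulted, Primary flowmeter malfunctions, South vaporizer stuck, Upper O2 cylinder failed}; {#1 CO2 absorber fails, Main check valve faulted, Pressure regulator degraded, Primary flowmeter malfunctions, South vaporizer stuck}; {#1 CO2 absorber fails, APL valve failed, Auxiliary pipeline inlet offline, Main check valve faulted, South supply hose offline, South vaporizer stuck, Upper O2 cylinder failed}; {#1 CO2 absorber fails, APL valve failed, Auxiliary pipeline inlet offline, Main check valve faulted, Pressure regulator degraded, South supply hose offline, South vaporizer stuck}.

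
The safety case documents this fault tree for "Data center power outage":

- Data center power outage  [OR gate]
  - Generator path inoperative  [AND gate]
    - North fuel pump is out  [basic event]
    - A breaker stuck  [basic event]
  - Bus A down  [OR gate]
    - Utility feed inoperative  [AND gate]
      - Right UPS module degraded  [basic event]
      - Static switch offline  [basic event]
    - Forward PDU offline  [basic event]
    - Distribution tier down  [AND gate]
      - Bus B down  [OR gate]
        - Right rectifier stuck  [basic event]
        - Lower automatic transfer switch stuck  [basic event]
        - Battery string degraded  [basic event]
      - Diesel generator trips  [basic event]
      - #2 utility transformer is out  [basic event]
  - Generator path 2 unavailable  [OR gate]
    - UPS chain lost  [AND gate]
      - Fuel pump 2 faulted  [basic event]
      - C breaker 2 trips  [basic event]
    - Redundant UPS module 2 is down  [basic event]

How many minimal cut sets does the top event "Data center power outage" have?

Generator path inoperative [AND]: one cut set from each child combined → 1 × 1 = 1 cut set(s).
Utility feed inoperative [AND]: one cut set from each child combined → 1 × 1 = 1 cut set(s).
Bus B down [OR]: union of children's cut sets → 3 cut set(s).
Distribution tier down [AND]: one cut set from each child combined → 3 × 1 × 1 = 3 cut set(s).
Bus A down [OR]: union of children's cut sets → 5 cut set(s).
UPS chain lost [AND]: one cut set from each child combined → 1 × 1 = 1 cut set(s).
Generator path 2 unavailable [OR]: union of children's cut sets → 2 cut set(s).
Data center power outage [OR]: union of children's cut sets → 8 cut set(s).
Minimal cut sets: {A breaker stuck, North fuel pump is out}; {Right UPS module degraded, Static switch offline}; {Forward PDU offline}; {#2 utility transformer is out, Diesel generator trips, Right rectifier stuck}; {#2 utility transformer is out, Diesel generator trips, Lower automatic transfer switch stuck}; {#2 utility transformer is out, Battery string degraded, Diesel generator trips}; {C breaker 2 trips, Fuel pump 2 faulted}; {Redundant UPS module 2 is down}.

8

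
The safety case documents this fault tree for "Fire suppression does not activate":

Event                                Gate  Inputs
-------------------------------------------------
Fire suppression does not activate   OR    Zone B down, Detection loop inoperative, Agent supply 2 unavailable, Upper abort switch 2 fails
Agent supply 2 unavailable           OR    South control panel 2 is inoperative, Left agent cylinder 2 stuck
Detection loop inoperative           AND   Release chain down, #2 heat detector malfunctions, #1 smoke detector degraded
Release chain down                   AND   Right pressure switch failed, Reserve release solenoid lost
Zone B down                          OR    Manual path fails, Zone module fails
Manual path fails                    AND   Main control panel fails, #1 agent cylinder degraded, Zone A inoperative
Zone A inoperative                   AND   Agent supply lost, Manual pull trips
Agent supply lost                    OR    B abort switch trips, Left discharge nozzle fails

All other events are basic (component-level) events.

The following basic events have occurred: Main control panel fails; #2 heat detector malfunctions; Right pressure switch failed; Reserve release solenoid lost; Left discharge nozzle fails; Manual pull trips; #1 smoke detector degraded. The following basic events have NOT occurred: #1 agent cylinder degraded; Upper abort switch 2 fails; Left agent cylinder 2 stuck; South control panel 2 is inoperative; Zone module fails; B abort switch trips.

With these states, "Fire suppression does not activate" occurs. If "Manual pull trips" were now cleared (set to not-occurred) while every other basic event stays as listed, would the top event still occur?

Yes

Counterfactual: set "Manual pull trips" to not occurred.
Agent supply lost [OR]: B abort switch trips=not, Left discharge nozzle fails=occurs → at least one input occurs → occurs.
Zone A inoperative [AND]: Agent supply lost=occurs, Manual pull trips=not → not all inputs occur → does not occur.
Manual path fails [AND]: Main control panel fails=occurs, #1 agent cylinder degraded=not, Zone A inoperative=not → not all inputs occur → does not occur.
Zone B down [OR]: Manual path fails=not, Zone module fails=not → no input occurs → does not occur.
Release chain down [AND]: Right pressure switch failed=occurs, Reserve release solenoid lost=occurs → all inputs occur → occurs.
Detection loop inoperative [AND]: Release chain down=occurs, #2 heat detector malfunctions=occurs, #1 smoke detector degraded=occurs → all inputs occur → occurs.
Agent supply 2 unavailable [OR]: South control panel 2 is inoperative=not, Left agent cylinder 2 stuck=not → no input occurs → does not occur.
Fire suppression does not activate [OR]: Zone B down=not, Detection loop inoperative=occurs, Agent supply 2 unavailable=not, Upper abort switch 2 fails=not → at least one input occurs → occurs.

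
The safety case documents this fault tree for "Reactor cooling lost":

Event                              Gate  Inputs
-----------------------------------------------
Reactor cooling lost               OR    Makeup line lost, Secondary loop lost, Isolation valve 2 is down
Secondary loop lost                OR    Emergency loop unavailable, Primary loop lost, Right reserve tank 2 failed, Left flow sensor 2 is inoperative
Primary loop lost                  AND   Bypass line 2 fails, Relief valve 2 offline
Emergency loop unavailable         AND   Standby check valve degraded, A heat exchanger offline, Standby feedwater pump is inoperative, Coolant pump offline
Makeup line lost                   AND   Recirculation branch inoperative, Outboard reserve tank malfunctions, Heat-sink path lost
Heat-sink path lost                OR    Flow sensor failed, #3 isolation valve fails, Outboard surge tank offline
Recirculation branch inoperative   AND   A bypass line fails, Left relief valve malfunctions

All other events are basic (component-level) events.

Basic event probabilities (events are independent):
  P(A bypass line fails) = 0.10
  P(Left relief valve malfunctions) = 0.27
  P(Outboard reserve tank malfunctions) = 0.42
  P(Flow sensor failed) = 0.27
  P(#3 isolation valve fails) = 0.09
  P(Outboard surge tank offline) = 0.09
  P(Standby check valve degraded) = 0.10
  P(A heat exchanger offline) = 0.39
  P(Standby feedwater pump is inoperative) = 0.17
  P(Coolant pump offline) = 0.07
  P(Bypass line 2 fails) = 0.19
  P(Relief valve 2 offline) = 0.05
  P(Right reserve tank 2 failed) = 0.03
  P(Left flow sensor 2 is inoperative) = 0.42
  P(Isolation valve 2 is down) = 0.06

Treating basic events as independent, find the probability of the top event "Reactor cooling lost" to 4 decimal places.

P(Recirculation branch inoperative) [AND] = 0.10 × 0.27 = 0.027000
P(Heat-sink path lost) [OR] = 1 − (1−0.27) × (1−0.09) × (1−0.09) = 0.395487
P(Makeup line lost) [AND] = 0.027000 × 0.42 × 0.395487 = 0.004485
P(Emergency loop unavailable) [AND] = 0.10 × 0.39 × 0.17 × 0.07 = 0.000464
P(Primary loop lost) [AND] = 0.19 × 0.05 = 0.009500
P(Secondary loop lost) [OR] = 1 − (1−0.000464) × (1−0.009500) × (1−0.03) × (1−0.42) = 0.443003
P(Reactor cooling lost) [OR] = 1 − (1−0.004485) × (1−0.443003) × (1−0.06) = 0.478771
Rounded to 4 decimal places: P(Reactor cooling lost) ≈ 0.4788.

0.4788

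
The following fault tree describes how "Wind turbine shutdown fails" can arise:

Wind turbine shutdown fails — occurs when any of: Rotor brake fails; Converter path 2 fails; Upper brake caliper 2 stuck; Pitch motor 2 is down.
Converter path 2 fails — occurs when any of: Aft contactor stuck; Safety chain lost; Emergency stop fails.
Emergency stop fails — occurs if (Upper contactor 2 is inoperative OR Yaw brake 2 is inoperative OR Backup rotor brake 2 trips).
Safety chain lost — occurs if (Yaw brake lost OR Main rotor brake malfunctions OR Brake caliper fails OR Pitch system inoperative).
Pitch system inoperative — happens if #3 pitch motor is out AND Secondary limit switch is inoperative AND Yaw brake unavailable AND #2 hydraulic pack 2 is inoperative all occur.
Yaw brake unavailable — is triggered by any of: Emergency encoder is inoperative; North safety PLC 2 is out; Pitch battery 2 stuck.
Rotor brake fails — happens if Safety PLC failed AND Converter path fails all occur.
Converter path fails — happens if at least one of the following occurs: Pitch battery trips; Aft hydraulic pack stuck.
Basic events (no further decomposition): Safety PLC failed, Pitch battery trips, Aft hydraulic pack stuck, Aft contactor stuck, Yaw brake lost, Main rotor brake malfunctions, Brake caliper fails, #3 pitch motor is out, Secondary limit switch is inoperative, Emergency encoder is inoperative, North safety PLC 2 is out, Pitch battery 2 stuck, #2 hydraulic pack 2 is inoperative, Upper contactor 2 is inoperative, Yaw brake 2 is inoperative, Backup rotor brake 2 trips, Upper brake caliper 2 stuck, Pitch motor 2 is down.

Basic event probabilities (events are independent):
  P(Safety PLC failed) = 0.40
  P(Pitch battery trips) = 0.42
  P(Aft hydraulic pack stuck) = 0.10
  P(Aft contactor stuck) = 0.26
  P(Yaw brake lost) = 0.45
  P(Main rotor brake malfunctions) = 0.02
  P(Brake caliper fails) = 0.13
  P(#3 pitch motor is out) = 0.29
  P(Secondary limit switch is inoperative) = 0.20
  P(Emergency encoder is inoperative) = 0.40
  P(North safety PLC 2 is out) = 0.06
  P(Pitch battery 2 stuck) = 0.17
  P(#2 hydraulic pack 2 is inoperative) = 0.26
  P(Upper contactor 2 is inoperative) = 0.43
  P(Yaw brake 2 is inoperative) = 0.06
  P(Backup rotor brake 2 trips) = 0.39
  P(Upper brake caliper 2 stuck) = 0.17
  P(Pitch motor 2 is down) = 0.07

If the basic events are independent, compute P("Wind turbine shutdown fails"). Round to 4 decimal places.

P(Converter path fails) [OR] = 1 − (1−0.42) × (1−0.10) = 0.478000
P(Rotor brake fails) [AND] = 0.40 × 0.478000 = 0.191200
P(Yaw brake unavailable) [OR] = 1 − (1−0.40) × (1−0.06) × (1−0.17) = 0.531880
P(Pitch system inoperative) [AND] = 0.29 × 0.20 × 0.531880 × 0.26 = 0.008021
P(Safety chain lost) [OR] = 1 − (1−0.45) × (1−0.02) × (1−0.13) × (1−0.008021) = 0.534831
P(Emergency stop fails) [OR] = 1 − (1−0.43) × (1−0.06) × (1−0.39) = 0.673162
P(Converter path 2 fails) [OR] = 1 − (1−0.26) × (1−0.534831) × (1−0.673162) = 0.887494
P(Wind turbine shutdown fails) [OR] = 1 − (1−0.191200) × (1−0.887494) × (1−0.17) × (1−0.07) = 0.929761
Rounded to 4 decimal places: P(Wind turbine shutdown fails) ≈ 0.9298.

0.9298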